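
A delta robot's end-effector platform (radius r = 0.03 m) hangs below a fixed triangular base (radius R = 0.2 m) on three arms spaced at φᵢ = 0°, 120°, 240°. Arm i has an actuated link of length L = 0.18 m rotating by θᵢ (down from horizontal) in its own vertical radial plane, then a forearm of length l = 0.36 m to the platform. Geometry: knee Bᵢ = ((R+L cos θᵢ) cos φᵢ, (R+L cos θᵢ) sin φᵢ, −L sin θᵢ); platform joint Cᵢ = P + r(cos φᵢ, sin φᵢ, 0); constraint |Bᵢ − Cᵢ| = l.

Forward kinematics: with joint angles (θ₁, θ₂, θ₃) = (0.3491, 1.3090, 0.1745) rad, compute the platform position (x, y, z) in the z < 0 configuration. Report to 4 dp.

arm 1 at φ=0.0°: e+L cos θ1 = 0.3391;  centre 1 = (0.3391, 0.0000, -0.0616)
centre 2 = (0.2166·cos120.0°, 0.2166·sin120.0°, -0.1739) = (-0.1083, 0.1876, -0.1739)
φ3=240.0°: virtual centre (-0.1736, -0.3007, -0.0313), radius l
|centre ₂|²−|centre ₁|² = -0.0417;  |centre ₃|²−|centre ₁|² = 0.0028
linear system: -0.8949x+0.3751y = -0.0417−-0.2246z; -1.0256x+-0.6015y = 0.0028−0.0606z
det = 0.9230;  x = 0.0260+-0.1217z,  y = -0.0490+0.3083z
quadratic in z: (1.1099)z²+(0.1692)z+(-0.0254)=0, √Δ=0.3758 → z ∈ {-0.2455, 0.0931}; z = -0.2455 (taking z<0)
x = 0.0559, y = -0.1247

(0.0559, -0.1247, -0.2455)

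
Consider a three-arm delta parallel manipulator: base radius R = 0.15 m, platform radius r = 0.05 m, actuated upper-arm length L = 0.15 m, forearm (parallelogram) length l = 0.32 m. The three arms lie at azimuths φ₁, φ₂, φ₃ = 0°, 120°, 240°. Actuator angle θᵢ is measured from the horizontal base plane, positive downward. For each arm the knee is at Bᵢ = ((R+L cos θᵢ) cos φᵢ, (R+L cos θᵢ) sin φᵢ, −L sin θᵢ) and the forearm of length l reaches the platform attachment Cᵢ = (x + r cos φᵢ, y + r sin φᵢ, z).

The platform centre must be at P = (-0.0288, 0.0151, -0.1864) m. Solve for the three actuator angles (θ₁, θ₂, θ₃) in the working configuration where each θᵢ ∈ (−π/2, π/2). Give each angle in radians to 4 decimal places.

θ₁ = 0.1746, θ₂ = -0.3496, θ₃ = -0.0872

φ1=0.0° → target in arm frame (-0.0288, 0.0151)
  A=0.1288, B=-0.1864, C=(l²−L²−A²−y'²−z²)/(2L)=0.0945
  √(A²+B²)=0.2266;  θ1 = -0.9661+1.1408 ≈ 0.1746
φ2=120.0° → target in arm frame (0.0275, 0.0174)
  A=0.0725, B=-0.1864, C=(l²−L²−A²−y'²−z²)/(2L)=0.1320
  θ2 = atan2(B,A) + arccos(C/0.2000) = -0.3496
φ3=240.0° → target in arm frame (0.0013, -0.0325)
  A cos θ + B sin θ = C:  0.0987·cos θ + -0.1864·sin θ = 0.1145
  √(A²+B²)=0.2109;  θ3 = -1.0839+0.9967 ≈ -0.0872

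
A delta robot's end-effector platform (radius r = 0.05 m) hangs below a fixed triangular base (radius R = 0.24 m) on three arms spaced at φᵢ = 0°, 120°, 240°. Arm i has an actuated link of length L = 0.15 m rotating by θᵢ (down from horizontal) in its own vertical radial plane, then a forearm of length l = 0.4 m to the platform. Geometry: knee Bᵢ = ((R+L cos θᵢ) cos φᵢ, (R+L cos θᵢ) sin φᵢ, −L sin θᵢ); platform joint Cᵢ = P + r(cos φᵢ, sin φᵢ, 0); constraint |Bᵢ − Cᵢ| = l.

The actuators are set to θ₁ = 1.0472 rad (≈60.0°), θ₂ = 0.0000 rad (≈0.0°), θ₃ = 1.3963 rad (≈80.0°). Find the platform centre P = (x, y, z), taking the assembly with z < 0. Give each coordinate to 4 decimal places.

S1 = (0.2650·cos0.0°, 0.2650·sin0.0°, -0.1299) = (0.2650, 0.0000, -0.1299)
arm 2 at φ=120.0°: e+L cos θ2 = 0.3400;  S2 = (-0.1700, 0.2944, 0.0000)
S3 = (0.2160·cos240.0°, 0.2160·sin240.0°, -0.1477) = (-0.1080, -0.1871, -0.1477)
|S₂|²−|S₁|² = 0.0285;  |S₃|²−|S₁|² = -0.0186
plane₁₂: -0.8700x+0.5889y+0.2598z = 0.0285
det = 0.7649;  x = 0.0004+0.0997z,  y = 0.0490+-0.2939z
sphere 1 gives Az²+Bz+C=0 with A=1.0963, B=0.1783, C=-0.0707;  B²−4AC=0.3418;  roots -0.3480, 0.1853;  negative root z = -0.3480
x = -0.0343, y = 0.1512

(-0.0343, 0.1512, -0.3480)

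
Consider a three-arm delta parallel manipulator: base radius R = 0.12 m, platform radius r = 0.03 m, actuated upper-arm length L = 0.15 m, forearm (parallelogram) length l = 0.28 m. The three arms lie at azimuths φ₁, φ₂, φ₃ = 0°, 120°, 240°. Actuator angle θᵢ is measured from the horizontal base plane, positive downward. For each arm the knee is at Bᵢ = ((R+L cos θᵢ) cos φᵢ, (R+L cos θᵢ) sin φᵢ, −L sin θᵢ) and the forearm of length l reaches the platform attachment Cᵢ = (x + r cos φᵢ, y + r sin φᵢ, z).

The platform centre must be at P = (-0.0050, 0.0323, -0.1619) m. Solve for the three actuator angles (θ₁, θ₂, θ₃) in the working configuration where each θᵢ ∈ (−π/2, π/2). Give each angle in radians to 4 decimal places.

arm 1 (φ=0.0°): x'=-0.0050, y'=0.0323
  e−x'=0.0950;  (l²−L²−(e−x')²−y'²−z²)/2L = 0.0654
  γ=atan2(-0.1619,0.0950)=-1.0402;  ψ=arccos(0.3484)=1.2149;  θ1=γ+ψ≈0.1748
rotate P by −φ2: (0.0305, -0.0118, -0.1619)
  e−x'=0.0595;  (l²−L²−(e−x')²−y'²−z²)/2L = 0.0867
  √(A²+B²)=0.1725;  θ2 = -1.2185+1.0443 ≈ -0.1742
arm 3 (φ=240.0°): x'=-0.0255, y'=-0.0205
  A cos θ + B sin θ = C:  0.1155·cos θ + -0.1619·sin θ = 0.0531
  θ3 = atan2(B,A) + arccos(C/0.1989) = 0.3492

θ₁ = 0.1748, θ₂ = -0.1742, θ₃ = 0.3492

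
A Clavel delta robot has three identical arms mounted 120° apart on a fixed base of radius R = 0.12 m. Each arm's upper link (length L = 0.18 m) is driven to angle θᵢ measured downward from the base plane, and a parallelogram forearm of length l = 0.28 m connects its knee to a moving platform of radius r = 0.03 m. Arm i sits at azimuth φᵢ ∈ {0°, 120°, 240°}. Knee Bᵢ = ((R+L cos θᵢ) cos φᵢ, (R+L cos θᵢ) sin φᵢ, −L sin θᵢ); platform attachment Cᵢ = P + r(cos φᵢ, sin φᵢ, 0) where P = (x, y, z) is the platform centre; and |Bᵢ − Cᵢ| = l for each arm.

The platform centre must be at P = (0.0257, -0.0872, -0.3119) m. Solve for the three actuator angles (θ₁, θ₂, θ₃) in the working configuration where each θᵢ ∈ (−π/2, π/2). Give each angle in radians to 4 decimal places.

rotate P by −φ1: (0.0257, -0.0872, -0.3119)
  e−x'=0.0643;  (l²−L²−(e−x')²−y'²−z²)/2L = -0.1751
  √(A²+B²)=0.3185;  θ1 = -1.3675+2.1528 ≈ 0.7853
φ2=120.0° → target in arm frame (-0.0884, 0.0213)
  A cos θ + B sin θ = C:  0.1784·cos θ + -0.3119·sin θ = -0.2321
  γ=atan2(-0.3119,0.1784)=-1.0513;  ψ=arccos(-0.6459)=2.2731;  θ2=γ+ψ≈1.2217
rotate P by −φ3: (0.0627, 0.0659, -0.3119)
  e−x'=0.0273;  (l²−L²−(e−x')²−y'²−z²)/2L = -0.1566
  √(A²+B²)=0.3131;  θ3 = -1.4834+2.0945 ≈ 0.6111

θ₁ = 0.7853, θ₂ = 1.2217, θ₃ = 0.6111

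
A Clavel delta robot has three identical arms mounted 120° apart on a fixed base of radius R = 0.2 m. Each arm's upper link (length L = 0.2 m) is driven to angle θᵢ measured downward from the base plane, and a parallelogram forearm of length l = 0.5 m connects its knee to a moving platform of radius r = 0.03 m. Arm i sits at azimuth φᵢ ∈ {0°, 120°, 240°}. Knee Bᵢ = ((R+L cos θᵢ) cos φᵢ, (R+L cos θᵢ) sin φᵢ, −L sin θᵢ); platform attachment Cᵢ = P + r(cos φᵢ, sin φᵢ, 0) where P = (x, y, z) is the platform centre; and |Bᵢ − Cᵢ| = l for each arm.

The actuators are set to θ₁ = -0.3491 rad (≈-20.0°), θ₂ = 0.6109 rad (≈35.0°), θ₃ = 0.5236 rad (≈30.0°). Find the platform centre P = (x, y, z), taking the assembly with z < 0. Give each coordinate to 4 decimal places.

(0.1322, -0.0133, -0.3776)

arm 1 at φ=0.0°: ρ1 = 0.3579;  S1 = (0.3579, 0.0000, 0.0684)
φ2=120.0°: virtual centre (-0.1669, 0.2891, -0.1147), radius l
arm 3 at φ=240.0°: ρ3 = 0.3432;  S3 = (-0.1716, -0.2972, -0.1000)
eliminate P² terms by subtracting sphere 1 from 2 and 3
plane₁₂: -1.0497x+0.5782y+-0.3663z = -0.0082
Cramer: x(z) = 0.0063-0.3336z;  y(z) = -0.0028+0.0278z
sphere 1 gives Az²+Bz+C=0 with A=1.1121, B=0.0977, C=-0.1217;  B²−4AC=0.5507;  roots -0.3776, 0.2897;  negative root z = -0.3776
x = 0.1322, y = -0.0133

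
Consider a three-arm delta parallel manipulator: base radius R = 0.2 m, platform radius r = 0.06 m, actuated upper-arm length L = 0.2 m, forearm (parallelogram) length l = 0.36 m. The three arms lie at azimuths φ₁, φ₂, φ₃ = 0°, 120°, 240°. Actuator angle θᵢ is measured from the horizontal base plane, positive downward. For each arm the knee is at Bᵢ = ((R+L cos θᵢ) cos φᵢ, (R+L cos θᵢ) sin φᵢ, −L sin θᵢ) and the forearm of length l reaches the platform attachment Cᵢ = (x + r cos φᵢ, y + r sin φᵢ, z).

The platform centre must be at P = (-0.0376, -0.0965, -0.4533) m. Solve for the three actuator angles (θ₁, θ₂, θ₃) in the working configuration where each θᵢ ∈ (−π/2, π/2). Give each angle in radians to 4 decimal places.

arm 1 (φ=0.0°): x'=-0.0376, y'=-0.0965
  A=0.1776, B=-0.4533, C=(l²−L²−A²−y'²−z²)/(2L)=-0.3918
  γ=atan2(-0.4533,0.1776)=-1.1974;  ψ=arccos(-0.8048)=2.5062;  θ1=γ+ψ≈1.3088
arm 2 (φ=120.0°): x'=-0.0648, y'=0.0808
  e−x'=0.2048;  (l²−L²−(e−x')²−y'²−z²)/2L = -0.4109
  γ=atan2(-0.4533,0.2048)=-1.1465;  ψ=arccos(-0.8260)=2.5428;  θ2=γ+ψ≈1.3963
rotate P by −φ3: (0.1024, 0.0157, -0.4533)
  A cos θ + B sin θ = C:  0.0376·cos θ + -0.4533·sin θ = -0.2939
  θ3 = atan2(B,A) + arccos(C/0.4549) = 0.7852

θ₁ = 1.3088, θ₂ = 1.3963, θ₃ = 0.7852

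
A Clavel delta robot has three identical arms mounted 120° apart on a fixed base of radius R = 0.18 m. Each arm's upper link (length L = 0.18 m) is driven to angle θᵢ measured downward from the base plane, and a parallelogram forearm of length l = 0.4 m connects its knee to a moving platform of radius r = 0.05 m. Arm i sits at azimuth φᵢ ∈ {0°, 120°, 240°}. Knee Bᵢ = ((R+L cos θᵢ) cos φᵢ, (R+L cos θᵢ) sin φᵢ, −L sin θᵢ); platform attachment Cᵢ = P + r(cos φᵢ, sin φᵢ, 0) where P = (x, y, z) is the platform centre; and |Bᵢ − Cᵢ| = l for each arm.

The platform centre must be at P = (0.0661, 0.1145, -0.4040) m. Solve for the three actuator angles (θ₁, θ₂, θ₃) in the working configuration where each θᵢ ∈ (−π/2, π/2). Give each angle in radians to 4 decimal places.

φ1=0.0° → target in arm frame (0.0661, 0.1145)
  A cos θ + B sin θ = C:  0.0639·cos θ + -0.4040·sin θ = -0.1467
  γ=atan2(-0.4040,0.0639)=-1.4139;  ψ=arccos(-0.3586)=1.9376;  θ1=γ+ψ≈0.5237
arm 2 (φ=120.0°): x'=0.0661, y'=-0.1145
  A cos θ + B sin θ = C:  0.0639·cos θ + -0.4040·sin θ = -0.1467
  θ2 = atan2(B,A) + arccos(C/0.4090) = 0.5236
arm 3 (φ=240.0°): x'=-0.1322, y'=0.0000
  A=0.2622, B=-0.4040, C=(l²−L²−A²−y'²−z²)/(2L)=-0.2899
  θ3 = atan2(B,A) + arccos(C/0.4816) = 1.2216

θ₁ = 0.5237, θ₂ = 0.5236, θ₃ = 1.2216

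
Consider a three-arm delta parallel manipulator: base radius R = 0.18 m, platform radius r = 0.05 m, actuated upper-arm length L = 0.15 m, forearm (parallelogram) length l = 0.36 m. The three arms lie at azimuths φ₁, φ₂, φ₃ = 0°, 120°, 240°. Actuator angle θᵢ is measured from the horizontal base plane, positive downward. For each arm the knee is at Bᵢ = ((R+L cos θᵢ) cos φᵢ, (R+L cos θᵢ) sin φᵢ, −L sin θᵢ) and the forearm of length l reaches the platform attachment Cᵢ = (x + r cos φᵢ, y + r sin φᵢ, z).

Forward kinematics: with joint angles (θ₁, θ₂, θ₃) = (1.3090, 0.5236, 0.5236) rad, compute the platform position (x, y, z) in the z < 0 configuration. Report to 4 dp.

(-0.1229, 0.0000, -0.3559)

arm 1 at φ=0.0°: (R−r)+L cos θ1 = 0.1688;  centre 1 = (0.1688, 0.0000, -0.1449)
centre 2 = (0.2599·cos120.0°, 0.2599·sin120.0°, -0.0750) = (-0.1300, 0.2251, -0.0750)
centre 3 = (0.2599·cos240.0°, 0.2599·sin240.0°, -0.0750) = (-0.1300, -0.2251, -0.0750)
subtract pairs → two planes through P
[-0.5975 0.4502 0.1398]·P = 0.0237;  [-0.5975 -0.4502 0.1398]·P = 0.0237
det = 0.5380;  x = -0.0396+0.2339z,  y = 0.0000+0.0000z
into |P−centre ₁|² = l²: 1.0547z² + 0.1923z + -0.0652 = 0;  Δ = 0.3118;  z = -0.3559 or 0.1736 → z<0 root = -0.3559
x = -0.1229, y = 0.0000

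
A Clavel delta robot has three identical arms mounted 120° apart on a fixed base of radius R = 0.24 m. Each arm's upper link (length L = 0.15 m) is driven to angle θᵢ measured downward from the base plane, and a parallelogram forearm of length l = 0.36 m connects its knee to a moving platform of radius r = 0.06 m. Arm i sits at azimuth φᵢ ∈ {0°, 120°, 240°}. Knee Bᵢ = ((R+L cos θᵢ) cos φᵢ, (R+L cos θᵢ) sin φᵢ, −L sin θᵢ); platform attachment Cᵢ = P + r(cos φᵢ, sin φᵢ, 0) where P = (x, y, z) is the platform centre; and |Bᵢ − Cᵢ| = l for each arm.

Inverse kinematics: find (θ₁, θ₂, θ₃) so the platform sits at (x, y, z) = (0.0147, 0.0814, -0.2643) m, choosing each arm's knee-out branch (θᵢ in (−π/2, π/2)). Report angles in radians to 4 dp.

θ₁ = 0.5237, θ₂ = 0.1748, θ₃ = 1.0475

φ1=0.0° → target in arm frame (0.0147, 0.0814)
  A cos θ + B sin θ = C:  0.1653·cos θ + -0.2643·sin θ = 0.0110
  √(A²+B²)=0.3117;  θ1 = -1.0119+1.5356 ≈ 0.5237
rotate P by −φ2: (0.0631, -0.0534, -0.2643)
  A=0.1169, B=-0.2643, C=(l²−L²−A²−y'²−z²)/(2L)=0.0691
  √(A²+B²)=0.2890;  θ2 = -1.1545+1.3293 ≈ 0.1748
φ3=240.0° → target in arm frame (-0.0778, -0.0280)
  A cos θ + B sin θ = C:  0.2578·cos θ + -0.2643·sin θ = -0.1001
  γ=atan2(-0.2643,0.2578)=-0.7978;  ψ=arccos(-0.2710)=1.8452;  θ3=γ+ψ≈1.0475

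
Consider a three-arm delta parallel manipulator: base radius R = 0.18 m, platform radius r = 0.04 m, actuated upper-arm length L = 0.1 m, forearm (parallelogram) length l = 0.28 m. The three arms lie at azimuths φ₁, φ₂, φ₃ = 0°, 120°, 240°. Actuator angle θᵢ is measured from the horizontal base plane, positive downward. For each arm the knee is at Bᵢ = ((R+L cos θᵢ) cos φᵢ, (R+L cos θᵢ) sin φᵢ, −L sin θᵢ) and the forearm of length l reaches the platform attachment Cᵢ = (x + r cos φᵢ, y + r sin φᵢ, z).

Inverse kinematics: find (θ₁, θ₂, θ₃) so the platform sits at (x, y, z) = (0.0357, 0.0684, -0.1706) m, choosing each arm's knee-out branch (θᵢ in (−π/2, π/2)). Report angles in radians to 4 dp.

θ₁ = -0.0868, θ₂ = -0.1740, θ₃ = 1.0472

arm 1 (φ=0.0°): x'=0.0357, y'=0.0684
  A cos θ + B sin θ = C:  0.1043·cos θ + -0.1706·sin θ = 0.1187
  √(A²+B²)=0.2000;  θ1 = -1.0221+0.9353 ≈ -0.0868
rotate P by −φ2: (0.0414, -0.0651, -0.1706)
  A cos θ + B sin θ = C:  0.0986·cos θ + -0.1706·sin θ = 0.1267
  γ=atan2(-0.1706,0.0986)=-1.0467;  ψ=arccos(0.6427)=0.8727;  θ2=γ+ψ≈-0.1740
arm 3 (φ=240.0°): x'=-0.0771, y'=-0.0033
  A=0.2171, B=-0.1706, C=(l²−L²−A²−y'²−z²)/(2L)=-0.0392
  √(A²+B²)=0.2761;  θ3 = -0.6661+1.7133 ≈ 1.0472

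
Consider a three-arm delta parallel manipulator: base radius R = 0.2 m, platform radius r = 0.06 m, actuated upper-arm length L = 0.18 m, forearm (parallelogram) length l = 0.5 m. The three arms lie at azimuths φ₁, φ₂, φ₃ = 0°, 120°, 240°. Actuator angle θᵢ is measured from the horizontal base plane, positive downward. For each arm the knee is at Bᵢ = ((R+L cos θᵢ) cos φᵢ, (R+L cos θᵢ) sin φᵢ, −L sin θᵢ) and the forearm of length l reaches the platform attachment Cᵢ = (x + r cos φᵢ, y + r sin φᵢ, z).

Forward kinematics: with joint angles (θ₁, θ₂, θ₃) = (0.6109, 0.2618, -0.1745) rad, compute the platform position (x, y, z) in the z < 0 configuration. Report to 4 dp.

φ1=0.0°: virtual centre (0.2874, 0.0000, -0.1032), radius l
arm 2 at φ=120.0°: (R−r)+L cos θ2 = 0.3139;  centre 2 = (-0.1569, 0.2718, -0.0466)
centre 3 = (0.3173·cos240.0°, 0.3173·sin240.0°, 0.0313) = (-0.1586, -0.2748, 0.0313)
subtract pairs → two planes through P
linear system: -0.8888x+0.5436y = 0.0074−0.1133z; -0.8922x+-0.5495y = 0.0084−0.2690z
Cramer: x(z) = -0.0088+0.2142z;  y(z) = -0.0008+0.1417z
quadratic in z: (1.0660)z²+(0.0793)z+(-0.1516)=0, √Δ=0.8078 → z ∈ {-0.4161, 0.3417}; z = -0.4161 (taking z<0)
x = -0.0980, y = -0.0598

(-0.0980, -0.0598, -0.4161)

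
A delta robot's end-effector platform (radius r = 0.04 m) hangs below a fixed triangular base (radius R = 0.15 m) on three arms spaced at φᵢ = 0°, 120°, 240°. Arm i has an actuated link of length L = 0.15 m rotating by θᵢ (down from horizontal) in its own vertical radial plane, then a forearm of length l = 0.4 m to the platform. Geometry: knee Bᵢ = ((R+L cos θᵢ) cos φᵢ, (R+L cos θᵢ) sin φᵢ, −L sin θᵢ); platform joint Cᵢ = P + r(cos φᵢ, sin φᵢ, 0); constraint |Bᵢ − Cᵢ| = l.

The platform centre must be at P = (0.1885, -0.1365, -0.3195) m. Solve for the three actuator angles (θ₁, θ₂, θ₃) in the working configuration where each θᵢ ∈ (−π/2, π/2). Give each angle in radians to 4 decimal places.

arm 1 (φ=0.0°): x'=0.1885, y'=-0.1365
  A cos θ + B sin θ = C:  -0.0785·cos θ + -0.3195·sin θ = 0.0354
  γ=atan2(-0.3195,-0.0785)=-1.8117;  ψ=arccos(0.1077)=1.4629;  θ1=γ+ψ≈-0.3488
arm 2 (φ=120.0°): x'=-0.2125, y'=-0.0950
  e−x'=0.3225;  (l²−L²−(e−x')²−y'²−z²)/2L = -0.2586
  √(A²+B²)=0.4539;  θ2 = -0.7808+2.1770 ≈ 1.3962
φ3=240.0° → target in arm frame (0.0240, 0.2315)
  A cos θ + B sin θ = C:  0.0860·cos θ + -0.3195·sin θ = -0.0852
  γ=atan2(-0.3195,0.0860)=-1.3077;  ψ=arccos(-0.2576)=1.8314;  θ3=γ+ψ≈0.5236

θ₁ = -0.3488, θ₂ = 1.3962, θ₃ = 0.5236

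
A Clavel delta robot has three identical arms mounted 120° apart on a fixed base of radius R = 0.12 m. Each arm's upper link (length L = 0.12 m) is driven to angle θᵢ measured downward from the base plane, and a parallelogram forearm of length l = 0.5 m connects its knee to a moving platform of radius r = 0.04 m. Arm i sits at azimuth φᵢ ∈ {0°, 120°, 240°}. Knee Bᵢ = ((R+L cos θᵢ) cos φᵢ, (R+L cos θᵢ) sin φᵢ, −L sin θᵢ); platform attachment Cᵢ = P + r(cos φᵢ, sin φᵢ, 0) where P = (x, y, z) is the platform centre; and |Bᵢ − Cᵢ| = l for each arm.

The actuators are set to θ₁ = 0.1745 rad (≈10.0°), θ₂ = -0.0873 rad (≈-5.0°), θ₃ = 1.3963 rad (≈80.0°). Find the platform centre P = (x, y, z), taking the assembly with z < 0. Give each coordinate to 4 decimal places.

φ1=0.0°: virtual centre (0.1982, 0.0000, -0.0208), radius l
S2 = (0.1995·cos120.0°, 0.1995·sin120.0°, 0.0105) = (-0.0998, 0.1728, 0.0105)
S3 = (0.1008·cos240.0°, 0.1008·sin240.0°, -0.1182) = (-0.0504, -0.0873, -0.1182)
eliminate P² terms by subtracting sphere 1 from 2 and 3
plane₁₂: -0.5959x+0.3456y+0.0626z = 0.0002
det = 0.2759;  x = 0.0194+-0.2043z,  y = 0.0340+-0.5333z
quadratic in z: (1.3261)z²+(0.0784)z+(-0.2164)=0, √Δ=1.0743 → z ∈ {-0.4346, 0.3755}; z = -0.4346 (taking z<0)
x = 0.1081, y = 0.2658

(0.1081, 0.2658, -0.4346)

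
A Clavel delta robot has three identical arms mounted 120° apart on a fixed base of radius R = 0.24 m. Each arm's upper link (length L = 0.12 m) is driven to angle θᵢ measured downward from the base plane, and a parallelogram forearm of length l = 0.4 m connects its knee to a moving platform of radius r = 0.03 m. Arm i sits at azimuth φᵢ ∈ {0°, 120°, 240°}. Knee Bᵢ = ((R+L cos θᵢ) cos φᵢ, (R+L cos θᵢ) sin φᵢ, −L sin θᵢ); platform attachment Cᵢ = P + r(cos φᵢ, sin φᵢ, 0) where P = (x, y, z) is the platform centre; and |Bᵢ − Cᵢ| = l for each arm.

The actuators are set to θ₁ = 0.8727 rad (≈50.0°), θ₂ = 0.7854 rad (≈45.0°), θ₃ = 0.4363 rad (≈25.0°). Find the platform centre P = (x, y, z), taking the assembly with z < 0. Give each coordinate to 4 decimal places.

φ1=0.0°: virtual centre (0.2871, 0.0000, -0.0919), radius l
φ2=120.0°: virtual centre (-0.1474, 0.2553, -0.0849), radius l
O3 = (0.3188·cos240.0°, 0.3188·sin240.0°, -0.0507) = (-0.1594, -0.2761, -0.0507)
subtract pairs → two planes through P
linear system: -0.8691x+0.5107y = 0.0032−0.0142z; -0.8930x+-0.5521y = 0.0133−0.0824z
Cramer: x(z) = -0.0092+0.0533z;  y(z) = -0.0092+0.0630z
into |P−O₁|² = l²: 1.0068z² + 0.1511z + -0.0637 = 0;  Δ = 0.2793;  z = -0.3375 or 0.1874 → z<0 root = -0.3375
x = -0.0272, y = -0.0305

(-0.0272, -0.0305, -0.3375)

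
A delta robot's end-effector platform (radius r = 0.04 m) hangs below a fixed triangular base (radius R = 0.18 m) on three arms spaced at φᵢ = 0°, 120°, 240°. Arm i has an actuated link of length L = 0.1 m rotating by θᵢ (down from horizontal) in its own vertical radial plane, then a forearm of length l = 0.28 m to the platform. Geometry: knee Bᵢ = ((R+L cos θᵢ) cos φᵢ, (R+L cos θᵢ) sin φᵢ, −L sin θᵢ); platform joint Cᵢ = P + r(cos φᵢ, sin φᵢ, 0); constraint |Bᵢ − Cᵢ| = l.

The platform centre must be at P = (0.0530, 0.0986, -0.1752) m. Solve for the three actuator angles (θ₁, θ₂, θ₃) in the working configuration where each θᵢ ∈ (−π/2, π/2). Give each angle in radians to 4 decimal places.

arm 1 (φ=0.0°): x'=0.0530, y'=0.0986
  A cos θ + B sin θ = C:  0.0870·cos θ + -0.1752·sin θ = 0.1021
  γ=atan2(-0.1752,0.0870)=-1.1099;  ψ=arccos(0.5218)=1.0218;  θ1=γ+ψ≈-0.0881
arm 2 (φ=120.0°): x'=0.0589, y'=-0.0952
  A cos θ + B sin θ = C:  0.0811·cos θ + -0.1752·sin θ = 0.1103
  √(A²+B²)=0.1931;  θ2 = -1.1372+0.9626 ≈ -0.1746
arm 3 (φ=240.0°): x'=-0.1119, y'=-0.0034
  A cos θ + B sin θ = C:  0.2519·cos θ + -0.1752·sin θ = -0.1288
  θ3 = atan2(B,A) + arccos(C/0.3068) = 1.3962

θ₁ = -0.0881, θ₂ = -0.1746, θ₃ = 1.3962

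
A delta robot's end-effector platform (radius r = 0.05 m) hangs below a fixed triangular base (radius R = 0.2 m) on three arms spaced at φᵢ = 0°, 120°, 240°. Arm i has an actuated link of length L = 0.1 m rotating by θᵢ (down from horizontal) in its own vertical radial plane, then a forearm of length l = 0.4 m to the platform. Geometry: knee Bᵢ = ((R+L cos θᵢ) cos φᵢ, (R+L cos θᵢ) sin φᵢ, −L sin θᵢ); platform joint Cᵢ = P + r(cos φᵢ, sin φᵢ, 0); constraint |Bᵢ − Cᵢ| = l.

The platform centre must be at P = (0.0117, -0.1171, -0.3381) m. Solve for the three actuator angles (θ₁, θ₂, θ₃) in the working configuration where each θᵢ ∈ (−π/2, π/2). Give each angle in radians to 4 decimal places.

θ₁ = 0.3493, θ₂ = 1.0473, θ₃ = -0.2616

rotate P by −φ1: (0.0117, -0.1171, -0.3381)
  e−x'=0.1383;  (l²−L²−(e−x')²−y'²−z²)/2L = 0.0142
  γ=atan2(-0.3381,0.1383)=-1.1825;  ψ=arccos(0.0390)=1.5318;  θ1=γ+ψ≈0.3493
φ2=120.0° → target in arm frame (-0.1073, 0.0484)
  A cos θ + B sin θ = C:  0.2573·cos θ + -0.3381·sin θ = -0.1642
  √(A²+B²)=0.4248;  θ2 = -0.9204+1.9676 ≈ 1.0473
φ3=240.0° → target in arm frame (0.0956, 0.0687)
  A=0.0544, B=-0.3381, C=(l²−L²−A²−y'²−z²)/(2L)=0.1400
  γ=atan2(-0.3381,0.0544)=-1.4112;  ψ=arccos(0.4089)=1.1495;  θ3=γ+ψ≈-0.2616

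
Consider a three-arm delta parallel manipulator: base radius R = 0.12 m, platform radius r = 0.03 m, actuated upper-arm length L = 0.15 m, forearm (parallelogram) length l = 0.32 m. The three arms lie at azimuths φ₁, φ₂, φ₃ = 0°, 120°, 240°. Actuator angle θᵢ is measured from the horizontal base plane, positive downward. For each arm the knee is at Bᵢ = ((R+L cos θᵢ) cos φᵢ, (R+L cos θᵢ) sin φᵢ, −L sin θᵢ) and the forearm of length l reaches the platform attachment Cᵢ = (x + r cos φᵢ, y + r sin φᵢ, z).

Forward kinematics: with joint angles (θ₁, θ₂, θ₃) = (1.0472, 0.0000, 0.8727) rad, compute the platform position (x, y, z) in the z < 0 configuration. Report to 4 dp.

(-0.0873, 0.0999, -0.2995)

arm 1 at φ=0.0°: ρ1 = 0.1650;  O1 = (0.1650, 0.0000, -0.1299)
φ2=120.0°: virtual centre (-0.1200, 0.2078, 0.0000), radius l
φ3=240.0°: virtual centre (-0.0932, -0.1614, -0.1149), radius l
|O₂|²−|O₁|² = 0.0135;  |O₃|²−|O₁|² = 0.0039
linear system: -0.5700x+0.4157y = 0.0135−0.2598z; -0.5164x+-0.3229y = 0.0039−0.0300z
det = 0.3987;  x = -0.0150+0.2417z,  y = 0.0120+-0.2936z
quadratic in z: (1.1446)z²+(0.1658)z+(-0.0530)=0, √Δ=0.5198 → z ∈ {-0.2995, 0.1546}; z = -0.2995 (taking z<0)
x = -0.0873, y = 0.0999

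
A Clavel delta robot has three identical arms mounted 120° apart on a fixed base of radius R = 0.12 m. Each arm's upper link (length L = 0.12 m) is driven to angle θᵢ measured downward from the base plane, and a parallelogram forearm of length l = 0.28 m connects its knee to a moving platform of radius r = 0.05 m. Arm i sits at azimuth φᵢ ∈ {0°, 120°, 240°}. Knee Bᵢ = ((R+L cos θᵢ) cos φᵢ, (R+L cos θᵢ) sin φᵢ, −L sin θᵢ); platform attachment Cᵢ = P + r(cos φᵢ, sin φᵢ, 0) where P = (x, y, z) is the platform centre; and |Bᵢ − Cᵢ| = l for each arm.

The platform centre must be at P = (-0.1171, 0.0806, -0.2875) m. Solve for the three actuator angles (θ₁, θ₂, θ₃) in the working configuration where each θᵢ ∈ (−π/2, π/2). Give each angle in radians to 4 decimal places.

arm 1 (φ=0.0°): x'=-0.1171, y'=0.0806
  e−x'=0.1871;  (l²−L²−(e−x')²−y'²−z²)/2L = -0.2507
  θ1 = atan2(B,A) + arccos(C/0.3430) = 1.3963
φ2=120.0° → target in arm frame (0.1284, 0.0611)
  e−x'=-0.0584;  (l²−L²−(e−x')²−y'²−z²)/2L = -0.1075
  √(A²+B²)=0.2934;  θ2 = -1.7710+1.9459 ≈ 0.1749
arm 3 (φ=240.0°): x'=-0.0113, y'=-0.1417
  A cos θ + B sin θ = C:  0.0813·cos θ + -0.2875·sin θ = -0.1889
  √(A²+B²)=0.2988;  θ3 = -1.2954+2.2554 ≈ 0.9600

θ₁ = 1.3963, θ₂ = 0.1749, θ₃ = 0.9600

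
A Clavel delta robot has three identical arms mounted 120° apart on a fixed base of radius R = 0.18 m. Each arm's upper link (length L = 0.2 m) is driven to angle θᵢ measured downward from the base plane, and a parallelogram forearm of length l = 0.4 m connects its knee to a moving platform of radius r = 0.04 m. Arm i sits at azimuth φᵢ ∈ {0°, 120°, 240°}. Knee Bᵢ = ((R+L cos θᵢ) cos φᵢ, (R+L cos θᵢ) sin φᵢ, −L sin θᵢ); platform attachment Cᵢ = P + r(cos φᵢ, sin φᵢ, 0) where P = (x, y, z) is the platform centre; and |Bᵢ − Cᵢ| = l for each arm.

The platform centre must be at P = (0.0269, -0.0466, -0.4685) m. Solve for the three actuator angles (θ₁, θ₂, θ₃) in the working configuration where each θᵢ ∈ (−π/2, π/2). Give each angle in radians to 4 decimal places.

rotate P by −φ1: (0.0269, -0.0466, -0.4685)
  e−x'=0.1131;  (l²−L²−(e−x')²−y'²−z²)/2L = -0.2861
  θ1 = atan2(B,A) + arccos(C/0.4820) = 0.8725
rotate P by −φ2: (-0.0538, 0.0000, -0.4685)
  e−x'=0.1938;  (l²−L²−(e−x')²−y'²−z²)/2L = -0.3426
  γ=atan2(-0.4685,0.1938)=-1.1786;  ψ=arccos(-0.6758)=2.3128;  θ2=γ+ψ≈1.1343
arm 3 (φ=240.0°): x'=0.0269, y'=0.0466
  e−x'=0.1131;  (l²−L²−(e−x')²−y'²−z²)/2L = -0.2861
  θ3 = atan2(B,A) + arccos(C/0.4820) = 0.8725

θ₁ = 0.8725, θ₂ = 1.1343, θ₃ = 0.8725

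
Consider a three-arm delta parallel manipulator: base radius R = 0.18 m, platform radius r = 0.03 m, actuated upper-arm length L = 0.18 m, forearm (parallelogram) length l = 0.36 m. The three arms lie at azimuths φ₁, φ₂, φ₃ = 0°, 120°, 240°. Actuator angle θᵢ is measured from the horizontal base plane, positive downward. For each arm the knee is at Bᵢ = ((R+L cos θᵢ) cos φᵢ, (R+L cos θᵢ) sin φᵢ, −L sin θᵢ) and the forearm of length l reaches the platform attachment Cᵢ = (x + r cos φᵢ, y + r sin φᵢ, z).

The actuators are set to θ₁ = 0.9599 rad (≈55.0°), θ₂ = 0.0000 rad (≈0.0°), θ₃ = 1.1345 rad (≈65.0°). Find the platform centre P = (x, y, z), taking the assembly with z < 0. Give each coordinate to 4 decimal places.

(-0.0452, 0.1296, -0.3014)

φ1=0.0°: virtual centre (0.2532, 0.0000, -0.1474), radius l
centre 2 = (0.3300·cos120.0°, 0.3300·sin120.0°, 0.0000) = (-0.1650, 0.2858, 0.0000)
centre 3 = (0.2261·cos240.0°, 0.2261·sin240.0°, -0.1631) = (-0.1130, -0.1958, -0.1631)
|centre ₂|²−|centre ₁|² = 0.0230;  |centre ₃|²−|centre ₁|² = -0.0082
plane₁₂: -0.8365x+0.5716y+0.2949z = 0.0230
Cramer: x(z) = -0.0058+0.1307z;  y(z) = 0.0317-0.3247z
quadratic in z: (1.1225)z²+(0.2066)z+(-0.0397)=0, √Δ=0.4702 → z ∈ {-0.3014, 0.1174}; z = -0.3014 (taking z<0)
x = -0.0452, y = 0.1296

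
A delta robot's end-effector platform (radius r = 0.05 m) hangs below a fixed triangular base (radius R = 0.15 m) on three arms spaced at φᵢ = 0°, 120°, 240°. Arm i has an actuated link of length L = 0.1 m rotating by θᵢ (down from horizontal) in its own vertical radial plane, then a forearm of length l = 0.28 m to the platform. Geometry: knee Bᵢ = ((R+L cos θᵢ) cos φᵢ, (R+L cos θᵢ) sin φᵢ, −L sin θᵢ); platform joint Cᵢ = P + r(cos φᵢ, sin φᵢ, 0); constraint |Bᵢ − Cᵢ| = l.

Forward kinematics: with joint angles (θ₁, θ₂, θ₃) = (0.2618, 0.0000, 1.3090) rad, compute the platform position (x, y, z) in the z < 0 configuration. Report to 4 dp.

(0.0437, 0.1115, -0.2323)

centre 1 = (0.1966·cos0.0°, 0.1966·sin0.0°, -0.0259) = (0.1966, 0.0000, -0.0259)
arm 2 at φ=120.0°: e+L cos θ2 = 0.2000;  centre 2 = (-0.1000, 0.1732, 0.0000)
arm 3 at φ=240.0°: e+L cos θ3 = 0.1259;  centre 3 = (-0.0629, -0.1090, -0.0966)
eliminate P² terms by subtracting sphere 1 from 2 and 3
[-0.5932 0.3464 0.0518]·P = 0.0007;  [-0.5191 -0.2180 -0.1414]·P = -0.0141
Cramer: x(z) = 0.0154-0.1220z;  y(z) = 0.0283-0.3583z
quadratic in z: (1.1432)z²+(0.0757)z+(-0.0441)=0, √Δ=0.4553 → z ∈ {-0.2323, 0.1660}; z = -0.2323 (taking z<0)
x = 0.0437, y = 0.1115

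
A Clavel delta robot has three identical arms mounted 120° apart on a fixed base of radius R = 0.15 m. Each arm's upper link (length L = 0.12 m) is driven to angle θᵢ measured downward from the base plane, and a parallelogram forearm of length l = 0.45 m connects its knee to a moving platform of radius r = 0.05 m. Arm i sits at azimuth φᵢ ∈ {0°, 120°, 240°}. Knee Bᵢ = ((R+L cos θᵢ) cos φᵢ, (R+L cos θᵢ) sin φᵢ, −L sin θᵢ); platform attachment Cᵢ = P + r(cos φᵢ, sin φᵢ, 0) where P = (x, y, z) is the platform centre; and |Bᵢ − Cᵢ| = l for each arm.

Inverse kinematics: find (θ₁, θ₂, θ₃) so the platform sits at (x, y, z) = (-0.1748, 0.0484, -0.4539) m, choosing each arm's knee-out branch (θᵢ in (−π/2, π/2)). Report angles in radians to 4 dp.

θ₁ = 1.3957, θ₂ = 0.2615, θ₃ = 0.6105

rotate P by −φ1: (-0.1748, 0.0484, -0.4539)
  e−x'=0.2748;  (l²−L²−(e−x')²−y'²−z²)/2L = -0.3991
  √(A²+B²)=0.5306;  θ1 = -1.0264+2.4221 ≈ 1.3957
arm 2 (φ=120.0°): x'=0.1293, y'=0.1272
  A=-0.0293, B=-0.4539, C=(l²−L²−A²−y'²−z²)/(2L)=-0.1457
  √(A²+B²)=0.4548;  θ2 = -1.6353+1.8968 ≈ 0.2615
φ3=240.0° → target in arm frame (0.0455, -0.1756)
  A=0.0545, B=-0.4539, C=(l²−L²−A²−y'²−z²)/(2L)=-0.2155
  γ=atan2(-0.4539,0.0545)=-1.4513;  ψ=arccos(-0.4714)=2.0617;  θ3=γ+ψ≈0.6105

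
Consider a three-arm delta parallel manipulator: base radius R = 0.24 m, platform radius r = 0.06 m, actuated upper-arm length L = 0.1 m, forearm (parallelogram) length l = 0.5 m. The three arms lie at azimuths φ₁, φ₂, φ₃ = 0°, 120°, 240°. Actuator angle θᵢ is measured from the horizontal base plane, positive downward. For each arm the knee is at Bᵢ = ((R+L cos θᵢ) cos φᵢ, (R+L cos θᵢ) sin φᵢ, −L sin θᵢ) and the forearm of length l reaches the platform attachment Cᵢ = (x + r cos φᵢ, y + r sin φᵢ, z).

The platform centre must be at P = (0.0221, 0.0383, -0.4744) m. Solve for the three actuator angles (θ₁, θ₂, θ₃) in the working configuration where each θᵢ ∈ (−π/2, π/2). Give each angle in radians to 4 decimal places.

φ1=0.0° → target in arm frame (0.0221, 0.0383)
  e−x'=0.1579;  (l²−L²−(e−x')²−y'²−z²)/2L = -0.0573
  γ=atan2(-0.4744,0.1579)=-1.2495;  ψ=arccos(-0.1145)=1.6856;  θ1=γ+ψ≈0.4361
φ2=120.0° → target in arm frame (0.0221, -0.0383)
  e−x'=0.1579;  (l²−L²−(e−x')²−y'²−z²)/2L = -0.0572
  γ=atan2(-0.4744,0.1579)=-1.2495;  ψ=arccos(-0.1145)=1.6855;  θ2=γ+ψ≈0.4360
φ3=240.0° → target in arm frame (-0.0442, 0.0000)
  A cos θ + B sin θ = C:  0.2242·cos θ + -0.4744·sin θ = -0.1766
  √(A²+B²)=0.5247;  θ3 = -1.1293+1.9142 ≈ 0.7849

θ₁ = 0.4361, θ₂ = 0.4360, θ₃ = 0.7849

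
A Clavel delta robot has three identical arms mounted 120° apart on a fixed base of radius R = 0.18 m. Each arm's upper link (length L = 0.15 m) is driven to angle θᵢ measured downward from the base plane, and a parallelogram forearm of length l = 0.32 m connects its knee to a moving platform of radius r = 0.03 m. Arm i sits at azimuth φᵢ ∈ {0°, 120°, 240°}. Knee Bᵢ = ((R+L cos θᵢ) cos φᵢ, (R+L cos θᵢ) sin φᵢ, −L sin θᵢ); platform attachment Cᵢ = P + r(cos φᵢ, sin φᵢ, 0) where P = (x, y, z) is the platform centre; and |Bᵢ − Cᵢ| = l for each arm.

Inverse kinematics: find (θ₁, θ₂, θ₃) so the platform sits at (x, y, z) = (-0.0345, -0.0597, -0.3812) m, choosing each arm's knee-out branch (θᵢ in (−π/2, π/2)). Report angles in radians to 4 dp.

φ1=0.0° → target in arm frame (-0.0345, -0.0597)
  e−x'=0.1845;  (l²−L²−(e−x')²−y'²−z²)/2L = -0.3434
  θ1 = atan2(B,A) + arccos(C/0.4235) = 1.3964
rotate P by −φ2: (-0.0345, 0.0597, -0.3812)
  A cos θ + B sin θ = C:  0.1845·cos θ + -0.3812·sin θ = -0.3433
  θ2 = atan2(B,A) + arccos(C/0.4235) = 1.3961
φ3=240.0° → target in arm frame (0.0690, 0.0000)
  e−x'=0.0810;  (l²−L²−(e−x')²−y'²−z²)/2L = -0.2399
  √(A²+B²)=0.3897;  θ3 = -1.3613+2.2340 ≈ 0.8727

θ₁ = 1.3964, θ₂ = 1.3961, θ₃ = 0.8727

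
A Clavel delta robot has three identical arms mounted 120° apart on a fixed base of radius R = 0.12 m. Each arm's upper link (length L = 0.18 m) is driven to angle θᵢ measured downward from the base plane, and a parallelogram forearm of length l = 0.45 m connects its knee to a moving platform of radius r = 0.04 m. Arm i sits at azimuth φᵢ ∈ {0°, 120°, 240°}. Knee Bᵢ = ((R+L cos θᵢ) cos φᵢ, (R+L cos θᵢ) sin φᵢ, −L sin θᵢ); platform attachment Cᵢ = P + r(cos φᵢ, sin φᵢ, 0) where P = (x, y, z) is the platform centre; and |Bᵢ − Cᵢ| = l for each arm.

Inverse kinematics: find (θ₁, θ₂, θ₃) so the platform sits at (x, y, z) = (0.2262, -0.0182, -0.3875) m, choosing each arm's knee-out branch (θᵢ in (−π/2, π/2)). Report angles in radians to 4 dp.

θ₁ = -0.3490, θ₂ = 0.8729, θ₃ = 0.7856

arm 1 (φ=0.0°): x'=0.2262, y'=-0.0182
  A cos θ + B sin θ = C:  -0.1462·cos θ + -0.3875·sin θ = -0.0049
  θ1 = atan2(B,A) + arccos(C/0.4142) = -0.3490
φ2=120.0° → target in arm frame (-0.1289, -0.1868)
  A cos θ + B sin θ = C:  0.2089·cos θ + -0.3875·sin θ = -0.1627
  √(A²+B²)=0.4402;  θ2 = -1.0764+1.9494 ≈ 0.8729
arm 3 (φ=240.0°): x'=-0.0973, y'=0.2050
  e−x'=0.1773;  (l²−L²−(e−x')²−y'²−z²)/2L = -0.1487
  √(A²+B²)=0.4262;  θ3 = -1.1416+1.9272 ≈ 0.7856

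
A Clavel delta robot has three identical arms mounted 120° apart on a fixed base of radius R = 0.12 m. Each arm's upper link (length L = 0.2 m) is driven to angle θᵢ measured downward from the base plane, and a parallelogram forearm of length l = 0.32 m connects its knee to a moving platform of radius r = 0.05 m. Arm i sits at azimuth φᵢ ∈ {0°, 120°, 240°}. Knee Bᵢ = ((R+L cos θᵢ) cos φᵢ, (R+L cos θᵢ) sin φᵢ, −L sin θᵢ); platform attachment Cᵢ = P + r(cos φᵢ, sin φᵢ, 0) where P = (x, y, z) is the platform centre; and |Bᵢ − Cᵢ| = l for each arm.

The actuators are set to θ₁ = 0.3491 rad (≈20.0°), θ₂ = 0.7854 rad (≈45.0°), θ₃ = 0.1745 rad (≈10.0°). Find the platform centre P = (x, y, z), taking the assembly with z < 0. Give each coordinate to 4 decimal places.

(0.0227, -0.0804, -0.2698)

arm 1 at φ=0.0°: (R−r)+L cos θ1 = 0.2579;  S1 = (0.2579, 0.0000, -0.0684)
φ2=120.0°: virtual centre (-0.1057, 0.1831, -0.1414), radius l
φ3=240.0°: virtual centre (-0.1335, -0.2312, -0.0347), radius l
subtract pairs → two planes through P
[-0.7273 0.3662 -0.1460]·P = -0.0065;  [-0.7828 -0.4624 0.0674]·P = 0.0013
Cramer: x(z) = 0.0041-0.0688z;  y(z) = -0.0097+0.2622z
sphere 1 gives Az²+Bz+C=0 with A=1.0735, B=0.1667, C=-0.0332;  B²−4AC=0.1703;  roots -0.2698, 0.1146;  negative root z = -0.2698
x = 0.0227, y = -0.0804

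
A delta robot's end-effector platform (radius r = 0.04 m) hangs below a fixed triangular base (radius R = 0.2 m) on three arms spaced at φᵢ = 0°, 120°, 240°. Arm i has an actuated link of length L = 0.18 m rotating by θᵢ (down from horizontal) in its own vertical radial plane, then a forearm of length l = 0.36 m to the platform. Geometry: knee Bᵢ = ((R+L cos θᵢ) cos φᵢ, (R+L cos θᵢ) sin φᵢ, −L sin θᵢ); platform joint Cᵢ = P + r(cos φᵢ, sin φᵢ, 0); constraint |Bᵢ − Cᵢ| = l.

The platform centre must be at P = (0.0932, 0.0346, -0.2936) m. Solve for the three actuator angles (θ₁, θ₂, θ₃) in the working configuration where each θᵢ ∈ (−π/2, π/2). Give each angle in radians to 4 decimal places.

θ₁ = 0.1744, θ₂ = 0.7857, θ₃ = 1.0474

arm 1 (φ=0.0°): x'=0.0932, y'=0.0346
  e−x'=0.0668;  (l²−L²−(e−x')²−y'²−z²)/2L = 0.0148
  γ=atan2(-0.2936,0.0668)=-1.3471;  ψ=arccos(0.0493)=1.5215;  θ1=γ+ψ≈0.1744
arm 2 (φ=120.0°): x'=-0.0166, y'=-0.0980
  A=0.1766, B=-0.2936, C=(l²−L²−A²−y'²−z²)/(2L)=-0.0828
  √(A²+B²)=0.3426;  θ2 = -1.0292+1.8149 ≈ 0.7857
arm 3 (φ=240.0°): x'=-0.0766, y'=0.0634
  e−x'=0.2366;  (l²−L²−(e−x')²−y'²−z²)/2L = -0.1361
  √(A²+B²)=0.3770;  θ3 = -0.8926+1.9400 ≈ 1.0474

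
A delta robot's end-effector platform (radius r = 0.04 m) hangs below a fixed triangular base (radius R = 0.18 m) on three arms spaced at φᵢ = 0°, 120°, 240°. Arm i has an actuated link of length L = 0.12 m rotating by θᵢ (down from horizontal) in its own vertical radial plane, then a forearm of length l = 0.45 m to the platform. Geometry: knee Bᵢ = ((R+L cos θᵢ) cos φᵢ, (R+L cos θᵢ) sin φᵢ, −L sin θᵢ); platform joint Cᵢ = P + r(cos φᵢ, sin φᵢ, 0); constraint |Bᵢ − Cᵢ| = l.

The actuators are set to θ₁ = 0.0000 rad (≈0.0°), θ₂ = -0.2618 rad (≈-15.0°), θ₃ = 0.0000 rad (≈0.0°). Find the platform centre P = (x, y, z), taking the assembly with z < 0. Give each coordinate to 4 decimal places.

(-0.0136, 0.0236, -0.3565)

O1 = (0.2600·cos0.0°, 0.2600·sin0.0°, 0.0000) = (0.2600, 0.0000, 0.0000)
arm 2 at φ=120.0°: ρ2 = 0.2559;  O2 = (-0.1280, 0.2216, 0.0311)
O3 = (0.2600·cos240.0°, 0.2600·sin240.0°, 0.0000) = (-0.1300, -0.2252, 0.0000)
eliminate P² terms by subtracting sphere 1 from 2 and 3
plane₁₂: -0.7759x+0.4433y+0.0621z = -0.0011
Cramer: x(z) = 0.0007+0.0402z;  y(z) = -0.0013-0.0697z
into |P−O₁|² = l²: 1.0065z² + -0.0207z + -0.1353 = 0;  Δ = 0.5451;  z = -0.3565 or 0.3770 → z<0 root = -0.3565
x = -0.0136, y = 0.0236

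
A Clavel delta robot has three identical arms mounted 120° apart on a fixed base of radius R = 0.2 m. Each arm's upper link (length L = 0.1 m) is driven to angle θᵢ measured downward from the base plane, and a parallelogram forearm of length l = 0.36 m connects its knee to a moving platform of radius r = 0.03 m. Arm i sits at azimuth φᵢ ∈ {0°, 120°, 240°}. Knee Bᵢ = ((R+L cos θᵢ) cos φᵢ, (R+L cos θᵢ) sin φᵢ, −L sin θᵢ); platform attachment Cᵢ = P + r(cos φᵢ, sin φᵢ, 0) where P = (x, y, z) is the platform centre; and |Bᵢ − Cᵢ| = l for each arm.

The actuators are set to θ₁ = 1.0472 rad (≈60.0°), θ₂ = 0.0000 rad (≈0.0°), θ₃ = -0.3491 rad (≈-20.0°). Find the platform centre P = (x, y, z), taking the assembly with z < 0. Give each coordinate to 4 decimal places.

(-0.0976, -0.0173, -0.2552)

φ1=0.0°: virtual centre (0.2200, 0.0000, -0.0866), radius l
arm 2 at φ=120.0°: e+L cos θ2 = 0.2700;  S2 = (-0.1350, 0.2338, 0.0000)
S3 = (0.2640·cos240.0°, 0.2640·sin240.0°, 0.0342) = (-0.1320, -0.2286, 0.0342)
subtract pairs → two planes through P
[-0.7100 0.4677 0.1732]·P = 0.0170;  [-0.7040 -0.4572 0.2416]·P = 0.0149
Cramer: x(z) = -0.0226+0.2939z;  y(z) = 0.0021+0.0759z
into |P−S₁|² = l²: 1.0922z² + 0.0309z + -0.0633 = 0;  Δ = 0.2773;  z = -0.2552 or 0.2269 → z<0 root = -0.2552
x = -0.0976, y = -0.0173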